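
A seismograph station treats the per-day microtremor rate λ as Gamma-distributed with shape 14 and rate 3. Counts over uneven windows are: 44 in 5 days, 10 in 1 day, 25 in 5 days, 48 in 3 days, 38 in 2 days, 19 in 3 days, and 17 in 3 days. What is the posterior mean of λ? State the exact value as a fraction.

43/5

Total count: 44 + 10 + 25 + 48 + 38 + 19 + 17 = 201.
Total exposure: 5 + 1 + 5 + 3 + 2 + 3 + 3 = 22 days.
By Gamma–Poisson conjugacy, the posterior is Gamma(α + Σx, β + Σt) = Gamma(14 + 201, 3 + 22) = Gamma(215, 25).
Posterior mean = α'/β' = 215/25 = 43/5.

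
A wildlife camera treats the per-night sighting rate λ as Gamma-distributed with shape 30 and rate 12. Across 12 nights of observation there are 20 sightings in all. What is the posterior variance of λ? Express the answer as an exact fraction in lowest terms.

25/288

Total count 20 over total exposure 12 nights.
By Gamma–Poisson conjugacy, the posterior is Gamma(α + Σx, β + Σt) = Gamma(30 + 20, 12 + 12) = Gamma(50, 24).
Posterior variance = α'/β'² = 50/576 = 25/288.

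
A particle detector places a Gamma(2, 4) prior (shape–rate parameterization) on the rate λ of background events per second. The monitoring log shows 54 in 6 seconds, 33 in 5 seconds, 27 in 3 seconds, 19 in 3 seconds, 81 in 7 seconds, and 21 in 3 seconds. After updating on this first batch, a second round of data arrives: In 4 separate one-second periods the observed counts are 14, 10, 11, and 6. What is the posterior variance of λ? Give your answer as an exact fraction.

Total count: 54 + 33 + 27 + 19 + 81 + 21 = 235.
Total exposure: 6 + 5 + 3 + 3 + 7 + 3 = 27 seconds.
After the first batch: Gamma(2 + 235, 4 + 27) = Gamma(237, 31).
Total count: 14 + 10 + 11 + 6 = 41.
Total exposure: 4 seconds.
After the second batch: Gamma(237 + 41, 31 + 4) = Gamma(278, 35).
Posterior variance = α'/β'² = 278/1225.

278/1225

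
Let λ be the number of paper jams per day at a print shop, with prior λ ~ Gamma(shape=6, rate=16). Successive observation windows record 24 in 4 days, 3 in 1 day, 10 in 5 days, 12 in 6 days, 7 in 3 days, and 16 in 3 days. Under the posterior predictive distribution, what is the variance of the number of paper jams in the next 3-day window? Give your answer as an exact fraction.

4797/722

Total count: 24 + 3 + 10 + 12 + 7 + 16 = 72.
Total exposure: 4 + 1 + 5 + 6 + 3 + 3 = 22 days.
Posterior: α' = 6 + 72 = 78, β' = 16 + 22 = 38.
The posterior predictive for a window of length T is Negative Binomial with variance T·α'·(β'+T)/β'² = 3·78·41/1444 = 4797/722.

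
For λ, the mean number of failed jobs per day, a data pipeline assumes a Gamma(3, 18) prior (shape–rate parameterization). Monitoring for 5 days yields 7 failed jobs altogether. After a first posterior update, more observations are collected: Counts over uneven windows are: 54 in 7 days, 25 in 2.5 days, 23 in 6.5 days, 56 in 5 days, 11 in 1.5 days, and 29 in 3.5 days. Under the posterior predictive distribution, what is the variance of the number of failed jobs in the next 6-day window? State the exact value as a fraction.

68640/2401

Total count 7 over total exposure 5 days.
After the first batch: Gamma(3 + 7, 18 + 5) = Gamma(10, 23).
Total count: 54 + 25 + 23 + 56 + 11 + 29 = 198.
Total exposure: 7 + 2.5 + 6.5 + 5 + 1.5 + 3.5 = 26 days.
After the second batch: Gamma(10 + 198, 23 + 26) = Gamma(208, 49).
The posterior predictive for a window of length T is Negative Binomial with variance T·α'·(β'+T)/β'² = 6·208·55/2401 = 68640/2401.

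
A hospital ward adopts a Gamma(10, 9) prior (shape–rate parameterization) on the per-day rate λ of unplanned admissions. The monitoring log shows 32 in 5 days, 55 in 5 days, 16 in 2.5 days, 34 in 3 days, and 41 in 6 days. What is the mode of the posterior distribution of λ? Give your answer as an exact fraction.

374/61

Total count: 32 + 55 + 16 + 34 + 41 = 178.
Total exposure: 5 + 5 + 2.5 + 3 + 6 = 21.5 days.
By Gamma–Poisson conjugacy, the posterior is Gamma(α + Σx, β + Σt) = Gamma(10 + 178, 9 + 21.5) = Gamma(188, 61/2).
Posterior mode = (α'−1)/β' = 187/(61/2) = 374/61.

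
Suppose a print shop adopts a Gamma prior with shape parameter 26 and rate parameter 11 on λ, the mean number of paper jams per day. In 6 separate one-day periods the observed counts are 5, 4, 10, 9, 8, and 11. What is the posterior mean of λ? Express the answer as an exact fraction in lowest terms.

73/17

Total count: 5 + 4 + 10 + 9 + 8 + 11 = 47.
Total exposure: 6 days.
Conjugate update: add total count to the shape and total exposure to the rate, giving Gamma(73, 17).
Posterior mean = α'/β' = 73/17.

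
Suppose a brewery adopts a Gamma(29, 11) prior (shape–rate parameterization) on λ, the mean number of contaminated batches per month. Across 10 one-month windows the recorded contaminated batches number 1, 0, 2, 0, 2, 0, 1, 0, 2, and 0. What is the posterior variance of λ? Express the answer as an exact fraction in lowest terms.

Total count: 1 + 0 + 2 + 0 + 2 + 0 + 1 + 0 + 2 + 0 = 8.
Total exposure: 10 months.
The Gamma prior is conjugate for the Poisson rate, so λ | data ~ Gamma(29+8, 11+10) = Gamma(37, 21).
Posterior variance = α'/β'² = 37/441.

37/441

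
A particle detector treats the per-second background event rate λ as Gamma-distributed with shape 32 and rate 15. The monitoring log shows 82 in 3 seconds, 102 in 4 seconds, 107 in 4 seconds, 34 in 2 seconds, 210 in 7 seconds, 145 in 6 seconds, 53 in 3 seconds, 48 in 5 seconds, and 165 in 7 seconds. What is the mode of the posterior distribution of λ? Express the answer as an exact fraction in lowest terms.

Total count: 82 + 102 + 107 + 34 + 210 + 145 + 53 + 48 + 165 = 946.
Total exposure: 3 + 4 + 4 + 2 + 7 + 6 + 3 + 5 + 7 = 41 seconds.
Gamma(α, β) with Poisson data over total exposure Σt gives posterior Gamma(α+Σx, β+Σt) = Gamma(978, 56).
Posterior mode = (α'−1)/β' = 977/56.

977/56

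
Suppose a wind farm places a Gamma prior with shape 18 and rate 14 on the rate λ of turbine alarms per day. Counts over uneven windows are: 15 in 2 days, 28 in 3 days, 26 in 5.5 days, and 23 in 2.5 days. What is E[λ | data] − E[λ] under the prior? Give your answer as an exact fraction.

Total count: 15 + 28 + 26 + 23 = 92.
Total exposure: 2 + 3 + 5.5 + 2.5 = 13 days.
Posterior: α' = 18 + 92 = 110, β' = 14 + 13 = 27.
Posterior mean = 110/27 = 110/27; prior mean = 18/14 = 9/7. Difference = 110/27 − 9/7 = 527/189.

527/189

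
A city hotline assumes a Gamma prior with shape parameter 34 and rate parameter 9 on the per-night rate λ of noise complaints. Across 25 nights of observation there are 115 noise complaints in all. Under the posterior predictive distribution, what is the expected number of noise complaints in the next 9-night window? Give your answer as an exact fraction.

1341/34

Total count 115 over total exposure 25 nights.
By Gamma–Poisson conjugacy, the posterior is Gamma(α + Σx, β + Σt) = Gamma(34 + 115, 9 + 25) = Gamma(149, 34).
Predictive mean over a 9-night window = T·E[λ|data] = 9·149/34 = 1341/34.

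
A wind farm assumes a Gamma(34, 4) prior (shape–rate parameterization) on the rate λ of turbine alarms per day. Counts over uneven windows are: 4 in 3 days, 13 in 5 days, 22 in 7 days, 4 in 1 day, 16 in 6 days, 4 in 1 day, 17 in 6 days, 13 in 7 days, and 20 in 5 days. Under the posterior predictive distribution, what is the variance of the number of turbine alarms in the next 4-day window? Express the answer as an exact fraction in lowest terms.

9604/675

Total count: 4 + 13 + 22 + 4 + 16 + 4 + 17 + 13 + 20 = 113.
Total exposure: 3 + 5 + 7 + 1 + 6 + 1 + 6 + 7 + 5 = 41 days.
By Gamma–Poisson conjugacy, the posterior is Gamma(α + Σx, β + Σt) = Gamma(34 + 113, 4 + 41) = Gamma(147, 45).
The posterior predictive for a window of length T is Negative Binomial with variance T·α'·(β'+T)/β'² = 4·147·49/2025 = 9604/675.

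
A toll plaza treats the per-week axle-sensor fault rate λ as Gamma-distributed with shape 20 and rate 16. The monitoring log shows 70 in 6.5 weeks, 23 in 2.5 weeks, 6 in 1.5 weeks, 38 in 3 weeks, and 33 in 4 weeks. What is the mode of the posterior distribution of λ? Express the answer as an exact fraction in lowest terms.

Total count: 70 + 23 + 6 + 38 + 33 = 170.
Total exposure: 6.5 + 2.5 + 1.5 + 3 + 4 = 17.5 weeks.
Conjugate update: add total count to the shape and total exposure to the rate, giving Gamma(190, 67/2).
Posterior mode = (α'−1)/β' = 189/(67/2) = 378/67.

378/67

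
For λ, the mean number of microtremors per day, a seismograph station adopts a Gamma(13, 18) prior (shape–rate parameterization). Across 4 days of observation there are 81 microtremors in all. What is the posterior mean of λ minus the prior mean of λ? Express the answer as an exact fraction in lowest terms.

703/198

Total count 81 over total exposure 4 days.
Conjugate update: add total count to the shape and total exposure to the rate, giving Gamma(94, 22).
Posterior mean = 94/22 = 47/11; prior mean = 13/18 = 13/18. Difference = 47/11 − 13/18 = 703/198.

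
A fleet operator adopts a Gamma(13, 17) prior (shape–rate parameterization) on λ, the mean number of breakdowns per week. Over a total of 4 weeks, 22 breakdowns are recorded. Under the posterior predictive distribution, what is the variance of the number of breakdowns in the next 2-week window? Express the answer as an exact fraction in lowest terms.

230/63

Total count 22 over total exposure 4 weeks.
Gamma(α, β) with Poisson data over total exposure Σt gives posterior Gamma(α+Σx, β+Σt) = Gamma(35, 21).
The posterior predictive for a window of length T is Negative Binomial with variance T·α'·(β'+T)/β'² = 2·35·23/441 = 230/63.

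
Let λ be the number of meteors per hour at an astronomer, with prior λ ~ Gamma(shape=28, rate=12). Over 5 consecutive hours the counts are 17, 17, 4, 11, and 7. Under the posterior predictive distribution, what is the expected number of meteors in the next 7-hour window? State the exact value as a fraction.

588/17

Total count: 17 + 17 + 4 + 11 + 7 = 56.
Total exposure: 5 hours.
Posterior: α' = 28 + 56 = 84, β' = 12 + 5 = 17.
Predictive mean over a 7-hour window = T·E[λ|data] = 7·84/17 = 588/17.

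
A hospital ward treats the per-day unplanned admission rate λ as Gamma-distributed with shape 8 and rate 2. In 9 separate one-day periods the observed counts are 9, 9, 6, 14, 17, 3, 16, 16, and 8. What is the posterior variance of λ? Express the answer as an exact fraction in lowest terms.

Total count: 9 + 9 + 6 + 14 + 17 + 3 + 16 + 16 + 8 = 98.
Total exposure: 9 days.
Posterior: α' = 8 + 98 = 106, β' = 2 + 9 = 11.
Posterior variance = α'/β'² = 106/121.

106/121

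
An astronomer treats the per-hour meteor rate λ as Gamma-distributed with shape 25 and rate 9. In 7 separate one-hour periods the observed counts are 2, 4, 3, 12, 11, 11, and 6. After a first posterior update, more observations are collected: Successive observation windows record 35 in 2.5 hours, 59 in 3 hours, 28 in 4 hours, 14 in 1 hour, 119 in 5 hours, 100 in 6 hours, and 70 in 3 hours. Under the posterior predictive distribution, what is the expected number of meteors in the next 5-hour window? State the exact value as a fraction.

4990/81

Total count: 2 + 4 + 3 + 12 + 11 + 11 + 6 = 49.
Total exposure: 7 hours.
After the first batch: Gamma(25 + 49, 9 + 7) = Gamma(74, 16).
Total count: 35 + 59 + 28 + 14 + 119 + 100 + 70 = 425.
Total exposure: 2.5 + 3 + 4 + 1 + 5 + 6 + 3 = 24.5 hours.
After the second batch: Gamma(74 + 425, 16 + 24.5) = Gamma(499, 81/2).
Predictive mean over a 5-hour window = T·E[λ|data] = 5·499/(81/2) = 4990/81.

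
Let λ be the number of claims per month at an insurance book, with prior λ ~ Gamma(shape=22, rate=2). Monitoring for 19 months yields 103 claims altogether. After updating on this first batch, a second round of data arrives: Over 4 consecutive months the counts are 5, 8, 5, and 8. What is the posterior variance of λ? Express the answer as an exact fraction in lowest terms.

151/625

Total count 103 over total exposure 19 months.
After the first batch: Gamma(22 + 103, 2 + 19) = Gamma(125, 21).
Total count: 5 + 8 + 5 + 8 = 26.
Total exposure: 4 months.
After the second batch: Gamma(125 + 26, 21 + 4) = Gamma(151, 25).
Posterior variance = α'/β'² = 151/625.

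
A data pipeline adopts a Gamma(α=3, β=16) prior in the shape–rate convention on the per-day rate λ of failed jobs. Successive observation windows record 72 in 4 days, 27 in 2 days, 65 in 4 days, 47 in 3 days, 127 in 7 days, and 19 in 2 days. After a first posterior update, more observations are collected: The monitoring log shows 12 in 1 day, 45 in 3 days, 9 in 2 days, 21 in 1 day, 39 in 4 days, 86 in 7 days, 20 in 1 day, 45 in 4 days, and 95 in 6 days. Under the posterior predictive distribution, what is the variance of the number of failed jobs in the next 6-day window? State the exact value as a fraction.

Total count: 72 + 27 + 65 + 47 + 127 + 19 = 357.
Total exposure: 4 + 2 + 4 + 3 + 7 + 2 = 22 days.
After the first batch: Gamma(3 + 357, 16 + 22) = Gamma(360, 38).
Total count: 12 + 45 + 9 + 21 + 39 + 86 + 20 + 45 + 95 = 372.
Total exposure: 1 + 3 + 2 + 1 + 4 + 7 + 1 + 4 + 6 = 29 days.
After the second batch: Gamma(360 + 372, 38 + 29) = Gamma(732, 67).
The posterior predictive for a window of length T is Negative Binomial with variance T·α'·(β'+T)/β'² = 6·732·73/4489 = 320616/4489.

320616/4489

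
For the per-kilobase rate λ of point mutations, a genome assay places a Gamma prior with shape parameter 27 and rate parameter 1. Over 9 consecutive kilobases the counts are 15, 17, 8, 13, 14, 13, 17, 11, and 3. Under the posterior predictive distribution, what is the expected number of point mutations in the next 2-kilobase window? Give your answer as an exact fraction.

Total count: 15 + 17 + 8 + 13 + 14 + 13 + 17 + 11 + 3 = 111.
Total exposure: 9 kilobases.
Gamma(α, β) with Poisson data over total exposure Σt gives posterior Gamma(α+Σx, β+Σt) = Gamma(138, 10).
Predictive mean over a 2-kilobase window = T·E[λ|data] = 2·138/10 = 138/5.

138/5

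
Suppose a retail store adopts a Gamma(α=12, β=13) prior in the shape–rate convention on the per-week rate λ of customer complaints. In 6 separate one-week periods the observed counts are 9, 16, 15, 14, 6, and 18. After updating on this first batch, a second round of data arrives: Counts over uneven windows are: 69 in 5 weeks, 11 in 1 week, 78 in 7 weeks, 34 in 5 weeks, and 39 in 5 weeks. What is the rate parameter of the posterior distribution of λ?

42

Total count: 9 + 16 + 15 + 14 + 6 + 18 = 78.
Total exposure: 6 weeks.
After the first batch: Gamma(12 + 78, 13 + 6) = Gamma(90, 19).
Total count: 69 + 11 + 78 + 34 + 39 = 231.
Total exposure: 5 + 1 + 7 + 5 + 5 = 23 weeks.
After the second batch: Gamma(90 + 231, 19 + 23) = Gamma(321, 42).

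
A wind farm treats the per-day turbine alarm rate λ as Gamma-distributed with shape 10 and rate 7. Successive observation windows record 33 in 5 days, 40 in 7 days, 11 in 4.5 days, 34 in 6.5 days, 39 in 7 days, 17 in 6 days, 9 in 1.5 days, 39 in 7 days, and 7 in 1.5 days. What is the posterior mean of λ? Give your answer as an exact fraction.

Total count: 33 + 40 + 11 + 34 + 39 + 17 + 9 + 39 + 7 = 229.
Total exposure: 5 + 7 + 4.5 + 6.5 + 7 + 6 + 1.5 + 7 + 1.5 = 46 days.
Gamma(α, β) with Poisson data over total exposure Σt gives posterior Gamma(α+Σx, β+Σt) = Gamma(239, 53).
Posterior mean = α'/β' = 239/53.

239/53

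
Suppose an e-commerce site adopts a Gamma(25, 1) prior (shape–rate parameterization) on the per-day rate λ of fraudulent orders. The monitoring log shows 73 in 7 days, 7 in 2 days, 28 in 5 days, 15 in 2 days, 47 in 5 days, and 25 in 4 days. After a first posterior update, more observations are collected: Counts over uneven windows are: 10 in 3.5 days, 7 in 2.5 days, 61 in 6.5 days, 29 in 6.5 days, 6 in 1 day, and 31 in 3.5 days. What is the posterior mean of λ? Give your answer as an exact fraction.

728/99

Total count: 73 + 7 + 28 + 15 + 47 + 25 = 195.
Total exposure: 7 + 2 + 5 + 2 + 5 + 4 = 25 days.
After the first batch: Gamma(25 + 195, 1 + 25) = Gamma(220, 26).
Total count: 10 + 7 + 61 + 29 + 6 + 31 = 144.
Total exposure: 3.5 + 2.5 + 6.5 + 6.5 + 1 + 3.5 = 23.5 days.
After the second batch: Gamma(220 + 144, 26 + 23.5) = Gamma(364, 99/2).
Posterior mean = α'/β' = 364/(99/2) = 728/99.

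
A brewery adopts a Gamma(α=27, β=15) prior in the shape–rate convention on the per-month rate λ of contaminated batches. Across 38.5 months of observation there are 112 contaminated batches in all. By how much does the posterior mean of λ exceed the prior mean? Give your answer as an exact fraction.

427/535

Total count 112 over total exposure 38.5 months.
Conjugate update: add total count to the shape and total exposure to the rate, giving Gamma(139, 107/2).
Posterior mean = 139/(107/2) = 278/107; prior mean = 27/15 = 9/5. Difference = 278/107 − 9/5 = 427/535.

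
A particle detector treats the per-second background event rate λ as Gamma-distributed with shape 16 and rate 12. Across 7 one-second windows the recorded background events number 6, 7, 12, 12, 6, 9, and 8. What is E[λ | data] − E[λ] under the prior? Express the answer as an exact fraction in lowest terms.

Total count: 6 + 7 + 12 + 12 + 6 + 9 + 8 = 60.
Total exposure: 7 seconds.
The Gamma prior is conjugate for the Poisson rate, so λ | data ~ Gamma(16+60, 12+7) = Gamma(76, 19).
Posterior mean = 76/19 = 4; prior mean = 16/12 = 4/3. Difference = 4 − 4/3 = 8/3.

8/3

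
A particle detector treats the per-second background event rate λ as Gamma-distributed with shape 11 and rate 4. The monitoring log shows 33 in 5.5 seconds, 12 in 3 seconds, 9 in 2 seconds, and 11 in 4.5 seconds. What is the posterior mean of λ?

4

Total count: 33 + 12 + 9 + 11 = 65.
Total exposure: 5.5 + 3 + 2 + 4.5 = 15 seconds.
The Gamma prior is conjugate for the Poisson rate, so λ | data ~ Gamma(11+65, 4+15) = Gamma(76, 19).
Posterior mean = α'/β' = 76/19 = 4.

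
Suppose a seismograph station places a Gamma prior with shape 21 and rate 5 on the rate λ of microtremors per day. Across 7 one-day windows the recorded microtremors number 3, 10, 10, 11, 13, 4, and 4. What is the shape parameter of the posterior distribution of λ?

Total count: 3 + 10 + 10 + 11 + 13 + 4 + 4 = 55.
Total exposure: 7 days.
Conjugate update: add total count to the shape and total exposure to the rate, giving Gamma(76, 12).

76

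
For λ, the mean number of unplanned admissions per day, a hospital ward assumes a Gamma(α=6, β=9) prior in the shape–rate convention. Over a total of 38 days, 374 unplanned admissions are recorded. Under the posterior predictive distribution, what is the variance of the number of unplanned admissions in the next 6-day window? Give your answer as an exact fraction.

Total count 374 over total exposure 38 days.
Posterior: α' = 6 + 374 = 380, β' = 9 + 38 = 47.
The posterior predictive for a window of length T is Negative Binomial with variance T·α'·(β'+T)/β'² = 6·380·53/2209 = 120840/2209.

120840/2209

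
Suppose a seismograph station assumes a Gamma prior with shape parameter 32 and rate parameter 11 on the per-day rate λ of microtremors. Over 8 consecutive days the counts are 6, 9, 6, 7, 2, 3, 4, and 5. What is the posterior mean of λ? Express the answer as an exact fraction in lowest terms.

Total count: 6 + 9 + 6 + 7 + 2 + 3 + 4 + 5 = 42.
Total exposure: 8 days.
The Gamma prior is conjugate for the Poisson rate, so λ | data ~ Gamma(32+42, 11+8) = Gamma(74, 19).
Posterior mean = α'/β' = 74/19.

74/19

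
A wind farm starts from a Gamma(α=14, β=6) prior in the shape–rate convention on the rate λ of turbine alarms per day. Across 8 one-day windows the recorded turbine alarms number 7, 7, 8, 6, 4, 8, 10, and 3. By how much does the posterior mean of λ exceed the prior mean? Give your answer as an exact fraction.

Total count: 7 + 7 + 8 + 6 + 4 + 8 + 10 + 3 = 53.
Total exposure: 8 days.
Posterior: α' = 14 + 53 = 67, β' = 6 + 8 = 14.
Posterior mean = 67/14 = 67/14; prior mean = 14/6 = 7/3. Difference = 67/14 − 7/3 = 103/42.

103/42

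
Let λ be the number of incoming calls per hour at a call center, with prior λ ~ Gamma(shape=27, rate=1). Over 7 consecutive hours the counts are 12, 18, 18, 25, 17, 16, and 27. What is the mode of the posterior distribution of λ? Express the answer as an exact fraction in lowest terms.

159/8

Total count: 12 + 18 + 18 + 25 + 17 + 16 + 27 = 133.
Total exposure: 7 hours.
Conjugate update: add total count to the shape and total exposure to the rate, giving Gamma(160, 8).
Posterior mode = (α'−1)/β' = 159/8.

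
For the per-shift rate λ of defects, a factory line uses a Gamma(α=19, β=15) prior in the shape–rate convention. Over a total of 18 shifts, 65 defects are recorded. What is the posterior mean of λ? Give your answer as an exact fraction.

28/11

Total count 65 over total exposure 18 shifts.
Conjugate update: add total count to the shape and total exposure to the rate, giving Gamma(84, 33).
Posterior mean = α'/β' = 84/33 = 28/11.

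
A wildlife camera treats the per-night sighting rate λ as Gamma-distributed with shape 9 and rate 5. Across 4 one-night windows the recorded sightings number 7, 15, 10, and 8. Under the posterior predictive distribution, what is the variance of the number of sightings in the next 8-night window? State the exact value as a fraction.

Total count: 7 + 15 + 10 + 8 = 40.
Total exposure: 4 nights.
Posterior: α' = 9 + 40 = 49, β' = 5 + 4 = 9.
The posterior predictive for a window of length T is Negative Binomial with variance T·α'·(β'+T)/β'² = 8·49·17/81 = 6664/81.

6664/81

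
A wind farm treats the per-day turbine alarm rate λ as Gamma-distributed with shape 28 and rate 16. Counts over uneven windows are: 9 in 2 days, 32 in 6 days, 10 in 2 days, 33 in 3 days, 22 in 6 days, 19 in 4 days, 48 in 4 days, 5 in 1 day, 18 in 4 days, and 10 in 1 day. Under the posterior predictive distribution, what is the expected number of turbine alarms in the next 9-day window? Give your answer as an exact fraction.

2106/49

Total count: 9 + 32 + 10 + 33 + 22 + 19 + 48 + 5 + 18 + 10 = 206.
Total exposure: 2 + 6 + 2 + 3 + 6 + 4 + 4 + 1 + 4 + 1 = 33 days.
The Gamma prior is conjugate for the Poisson rate, so λ | data ~ Gamma(28+206, 16+33) = Gamma(234, 49).
Predictive mean over a 9-day window = T·E[λ|data] = 9·234/49 = 2106/49.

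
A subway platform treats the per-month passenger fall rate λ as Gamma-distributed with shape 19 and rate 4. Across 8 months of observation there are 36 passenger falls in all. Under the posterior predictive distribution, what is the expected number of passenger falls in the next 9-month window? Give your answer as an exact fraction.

Total count 36 over total exposure 8 months.
Gamma(α, β) with Poisson data over total exposure Σt gives posterior Gamma(α+Σx, β+Σt) = Gamma(55, 12).
Predictive mean over a 9-month window = T·E[λ|data] = 9·55/12 = 165/4.

165/4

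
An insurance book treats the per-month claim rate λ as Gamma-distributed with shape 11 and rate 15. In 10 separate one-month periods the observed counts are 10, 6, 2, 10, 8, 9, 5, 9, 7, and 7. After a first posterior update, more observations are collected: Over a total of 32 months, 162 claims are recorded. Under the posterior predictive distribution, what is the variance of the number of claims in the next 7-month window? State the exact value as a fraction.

36736/1083

Total count: 10 + 6 + 2 + 10 + 8 + 9 + 5 + 9 + 7 + 7 = 73.
Total exposure: 10 months.
After the first batch: Gamma(11 + 73, 15 + 10) = Gamma(84, 25).
Total count 162 over total exposure 32 months.
After the second batch: Gamma(84 + 162, 25 + 32) = Gamma(246, 57).
The posterior predictive for a window of length T is Negative Binomial with variance T·α'·(β'+T)/β'² = 7·246·64/3249 = 36736/1083.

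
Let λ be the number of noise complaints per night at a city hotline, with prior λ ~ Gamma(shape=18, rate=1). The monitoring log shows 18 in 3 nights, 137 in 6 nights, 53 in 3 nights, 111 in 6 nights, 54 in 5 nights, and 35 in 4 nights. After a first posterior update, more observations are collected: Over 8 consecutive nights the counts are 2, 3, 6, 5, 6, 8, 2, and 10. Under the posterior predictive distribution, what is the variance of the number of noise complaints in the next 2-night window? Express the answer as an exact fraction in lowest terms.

247/9

Total count: 18 + 137 + 53 + 111 + 54 + 35 = 408.
Total exposure: 3 + 6 + 3 + 6 + 5 + 4 = 27 nights.
After the first batch: Gamma(18 + 408, 1 + 27) = Gamma(426, 28).
Total count: 2 + 3 + 6 + 5 + 6 + 8 + 2 + 10 = 42.
Total exposure: 8 nights.
After the second batch: Gamma(426 + 42, 28 + 8) = Gamma(468, 36).
The posterior predictive for a window of length T is Negative Binomial with variance T·α'·(β'+T)/β'² = 2·468·38/1296 = 247/9.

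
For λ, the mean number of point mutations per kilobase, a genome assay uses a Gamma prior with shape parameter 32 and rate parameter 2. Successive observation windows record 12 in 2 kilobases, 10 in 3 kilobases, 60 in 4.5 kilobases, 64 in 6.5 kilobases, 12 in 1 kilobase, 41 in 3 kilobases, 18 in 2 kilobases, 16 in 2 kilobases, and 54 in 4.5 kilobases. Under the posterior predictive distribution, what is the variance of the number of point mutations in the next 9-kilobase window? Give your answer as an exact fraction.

Total count: 12 + 10 + 60 + 64 + 12 + 41 + 18 + 16 + 54 = 287.
Total exposure: 2 + 3 + 4.5 + 6.5 + 1 + 3 + 2 + 2 + 4.5 = 28.5 kilobases.
Posterior: α' = 32 + 287 = 319, β' = 2 + 28.5 = 61/2.
The posterior predictive for a window of length T is Negative Binomial with variance T·α'·(β'+T)/β'² = 9·319·(79/2)/(3721/4) = 453618/3721.

453618/3721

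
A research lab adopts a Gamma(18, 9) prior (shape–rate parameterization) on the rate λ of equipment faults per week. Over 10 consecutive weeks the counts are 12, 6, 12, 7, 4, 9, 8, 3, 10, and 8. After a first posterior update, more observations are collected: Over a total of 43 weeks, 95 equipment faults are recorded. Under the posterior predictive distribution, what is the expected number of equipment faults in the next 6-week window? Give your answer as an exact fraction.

576/31

Total count: 12 + 6 + 12 + 7 + 4 + 9 + 8 + 3 + 10 + 8 = 79.
Total exposure: 10 weeks.
After the first batch: Gamma(18 + 79, 9 + 10) = Gamma(97, 19).
Total count 95 over total exposure 43 weeks.
After the second batch: Gamma(97 + 95, 19 + 43) = Gamma(192, 62).
Predictive mean over a 6-week window = T·E[λ|data] = 6·192/62 = 576/31.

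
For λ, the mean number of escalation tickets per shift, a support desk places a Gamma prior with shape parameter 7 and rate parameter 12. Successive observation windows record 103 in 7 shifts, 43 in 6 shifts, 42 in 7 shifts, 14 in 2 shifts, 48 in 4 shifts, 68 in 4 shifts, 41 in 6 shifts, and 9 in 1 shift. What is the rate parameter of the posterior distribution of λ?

49

Total count: 103 + 43 + 42 + 14 + 48 + 68 + 41 + 9 = 368.
Total exposure: 7 + 6 + 7 + 2 + 4 + 4 + 6 + 1 = 37 shifts.
Conjugate update: add total count to the shape and total exposure to the rate, giving Gamma(375, 49).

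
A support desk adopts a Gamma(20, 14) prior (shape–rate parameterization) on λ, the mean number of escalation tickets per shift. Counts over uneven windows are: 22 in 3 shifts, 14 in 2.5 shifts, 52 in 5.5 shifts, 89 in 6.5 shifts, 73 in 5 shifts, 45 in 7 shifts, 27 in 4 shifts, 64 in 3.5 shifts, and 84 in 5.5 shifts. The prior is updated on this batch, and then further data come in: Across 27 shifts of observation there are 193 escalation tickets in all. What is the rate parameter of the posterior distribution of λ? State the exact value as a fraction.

167/2

Total count: 22 + 14 + 52 + 89 + 73 + 45 + 27 + 64 + 84 = 470.
Total exposure: 3 + 2.5 + 5.5 + 6.5 + 5 + 7 + 4 + 3.5 + 5.5 = 42.5 shifts.
After the first batch: Gamma(20 + 470, 14 + 42.5) = Gamma(490, 113/2).
Total count 193 over total exposure 27 shifts.
After the second batch: Gamma(490 + 193, 113/2 + 27) = Gamma(683, 167/2).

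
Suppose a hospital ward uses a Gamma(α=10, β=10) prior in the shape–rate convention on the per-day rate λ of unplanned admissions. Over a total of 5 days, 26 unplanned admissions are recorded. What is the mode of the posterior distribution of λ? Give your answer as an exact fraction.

7/3

Total count 26 over total exposure 5 days.
Gamma(α, β) with Poisson data over total exposure Σt gives posterior Gamma(α+Σx, β+Σt) = Gamma(36, 15).
Posterior mode = (α'−1)/β' = 35/15 = 7/3.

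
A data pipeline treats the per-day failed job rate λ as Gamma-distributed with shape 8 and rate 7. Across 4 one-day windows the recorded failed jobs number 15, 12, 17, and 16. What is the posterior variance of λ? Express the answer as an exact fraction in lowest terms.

68/121

Total count: 15 + 12 + 17 + 16 = 60.
Total exposure: 4 days.
By Gamma–Poisson conjugacy, the posterior is Gamma(α + Σx, β + Σt) = Gamma(8 + 60, 7 + 4) = Gamma(68, 11).
Posterior variance = α'/β'² = 68/121.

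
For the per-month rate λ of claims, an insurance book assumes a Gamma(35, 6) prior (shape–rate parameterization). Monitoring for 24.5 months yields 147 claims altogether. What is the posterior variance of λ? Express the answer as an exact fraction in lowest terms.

Total count 147 over total exposure 24.5 months.
The Gamma prior is conjugate for the Poisson rate, so λ | data ~ Gamma(35+147, 6+24.5) = Gamma(182, 61/2).
Posterior variance = α'/β'² = 182/(3721/4) = 728/3721.

728/3721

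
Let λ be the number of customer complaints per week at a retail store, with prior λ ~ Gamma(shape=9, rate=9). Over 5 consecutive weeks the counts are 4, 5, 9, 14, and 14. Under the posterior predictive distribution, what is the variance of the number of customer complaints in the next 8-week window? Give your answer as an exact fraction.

Total count: 4 + 5 + 9 + 14 + 14 = 46.
Total exposure: 5 weeks.
The Gamma prior is conjugate for the Poisson rate, so λ | data ~ Gamma(9+46, 9+5) = Gamma(55, 14).
The posterior predictive for a window of length T is Negative Binomial with variance T·α'·(β'+T)/β'² = 8·55·22/196 = 2420/49.

2420/49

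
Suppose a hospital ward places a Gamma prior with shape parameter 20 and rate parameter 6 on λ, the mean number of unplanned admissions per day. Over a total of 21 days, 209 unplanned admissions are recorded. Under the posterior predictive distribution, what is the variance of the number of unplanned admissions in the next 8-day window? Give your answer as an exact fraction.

Total count 209 over total exposure 21 days.
Posterior: α' = 20 + 209 = 229, β' = 6 + 21 = 27.
The posterior predictive for a window of length T is Negative Binomial with variance T·α'·(β'+T)/β'² = 8·229·35/729 = 64120/729.

64120/729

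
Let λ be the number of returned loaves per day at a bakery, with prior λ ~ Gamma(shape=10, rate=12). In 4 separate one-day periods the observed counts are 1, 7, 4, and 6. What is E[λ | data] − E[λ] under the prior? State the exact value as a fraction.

Total count: 1 + 7 + 4 + 6 = 18.
Total exposure: 4 days.
The Gamma prior is conjugate for the Poisson rate, so λ | data ~ Gamma(10+18, 12+4) = Gamma(28, 16).
Posterior mean = 28/16 = 7/4; prior mean = 10/12 = 5/6. Difference = 7/4 − 5/6 = 11/12.

11/12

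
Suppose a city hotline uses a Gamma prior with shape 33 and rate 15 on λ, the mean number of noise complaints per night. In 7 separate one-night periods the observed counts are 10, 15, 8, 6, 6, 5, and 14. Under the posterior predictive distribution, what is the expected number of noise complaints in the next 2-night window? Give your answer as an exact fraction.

Total count: 10 + 15 + 8 + 6 + 6 + 5 + 14 = 64.
Total exposure: 7 nights.
Posterior: α' = 33 + 64 = 97, β' = 15 + 7 = 22.
Predictive mean over a 2-night window = T·E[λ|data] = 2·97/22 = 97/11.

97/11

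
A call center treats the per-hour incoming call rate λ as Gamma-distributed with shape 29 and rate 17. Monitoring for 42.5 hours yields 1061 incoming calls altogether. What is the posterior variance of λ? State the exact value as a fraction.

4360/14161

Total count 1061 over total exposure 42.5 hours.
The Gamma prior is conjugate for the Poisson rate, so λ | data ~ Gamma(29+1061, 17+42.5) = Gamma(1090, 119/2).
Posterior variance = α'/β'² = 1090/(14161/4) = 4360/14161.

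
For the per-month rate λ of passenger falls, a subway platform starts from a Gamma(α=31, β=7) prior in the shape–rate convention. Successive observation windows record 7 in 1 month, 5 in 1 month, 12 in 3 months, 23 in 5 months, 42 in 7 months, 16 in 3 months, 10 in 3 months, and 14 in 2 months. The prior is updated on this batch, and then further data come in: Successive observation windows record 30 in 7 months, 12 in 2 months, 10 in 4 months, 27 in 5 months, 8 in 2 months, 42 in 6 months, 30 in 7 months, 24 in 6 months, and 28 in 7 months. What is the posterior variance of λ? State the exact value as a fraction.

Total count: 7 + 5 + 12 + 23 + 42 + 16 + 10 + 14 = 129.
Total exposure: 1 + 1 + 3 + 5 + 7 + 3 + 3 + 2 = 25 months.
After the first batch: Gamma(31 + 129, 7 + 25) = Gamma(160, 32).
Total count: 30 + 12 + 10 + 27 + 8 + 42 + 30 + 24 + 28 = 211.
Total exposure: 7 + 2 + 4 + 5 + 2 + 6 + 7 + 6 + 7 = 46 months.
After the second batch: Gamma(160 + 211, 32 + 46) = Gamma(371, 78).
Posterior variance = α'/β'² = 371/6084.

371/6084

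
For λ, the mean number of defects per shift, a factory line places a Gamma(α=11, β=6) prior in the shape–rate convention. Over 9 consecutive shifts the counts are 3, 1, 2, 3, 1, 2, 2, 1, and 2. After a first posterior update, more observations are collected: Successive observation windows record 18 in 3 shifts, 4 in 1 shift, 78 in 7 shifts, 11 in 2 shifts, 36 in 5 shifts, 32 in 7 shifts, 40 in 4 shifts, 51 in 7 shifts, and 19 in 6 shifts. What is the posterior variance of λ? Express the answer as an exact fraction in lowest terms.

317/3249

Total count: 3 + 1 + 2 + 3 + 1 + 2 + 2 + 1 + 2 = 17.
Total exposure: 9 shifts.
After the first batch: Gamma(11 + 17, 6 + 9) = Gamma(28, 15).
Total count: 18 + 4 + 78 + 11 + 36 + 32 + 40 + 51 + 19 = 289.
Total exposure: 3 + 1 + 7 + 2 + 5 + 7 + 4 + 7 + 6 = 42 shifts.
After the second batch: Gamma(28 + 289, 15 + 42) = Gamma(317, 57).
Posterior variance = α'/β'² = 317/3249.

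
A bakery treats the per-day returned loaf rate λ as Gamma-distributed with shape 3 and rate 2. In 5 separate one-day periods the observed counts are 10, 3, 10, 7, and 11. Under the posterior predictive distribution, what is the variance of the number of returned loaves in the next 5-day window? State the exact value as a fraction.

Total count: 10 + 3 + 10 + 7 + 11 = 41.
Total exposure: 5 days.
Posterior: α' = 3 + 41 = 44, β' = 2 + 5 = 7.
The posterior predictive for a window of length T is Negative Binomial with variance T·α'·(β'+T)/β'² = 5·44·12/49 = 2640/49.

2640/49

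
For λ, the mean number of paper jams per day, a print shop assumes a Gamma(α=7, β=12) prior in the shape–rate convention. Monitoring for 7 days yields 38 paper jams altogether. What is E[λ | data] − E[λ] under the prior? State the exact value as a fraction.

407/228

Total count 38 over total exposure 7 days.
The Gamma prior is conjugate for the Poisson rate, so λ | data ~ Gamma(7+38, 12+7) = Gamma(45, 19).
Posterior mean = 45/19 = 45/19; prior mean = 7/12 = 7/12. Difference = 45/19 − 7/12 = 407/228.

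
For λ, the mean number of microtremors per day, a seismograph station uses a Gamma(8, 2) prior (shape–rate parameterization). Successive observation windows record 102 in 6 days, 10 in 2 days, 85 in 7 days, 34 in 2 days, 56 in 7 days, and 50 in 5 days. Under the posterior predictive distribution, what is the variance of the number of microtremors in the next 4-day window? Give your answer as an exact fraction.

48300/961

Total count: 102 + 10 + 85 + 34 + 56 + 50 = 337.
Total exposure: 6 + 2 + 7 + 2 + 7 + 5 = 29 days.
The Gamma prior is conjugate for the Poisson rate, so λ | data ~ Gamma(8+337, 2+29) = Gamma(345, 31).
The posterior predictive for a window of length T is Negative Binomial with variance T·α'·(β'+T)/β'² = 4·345·35/961 = 48300/961.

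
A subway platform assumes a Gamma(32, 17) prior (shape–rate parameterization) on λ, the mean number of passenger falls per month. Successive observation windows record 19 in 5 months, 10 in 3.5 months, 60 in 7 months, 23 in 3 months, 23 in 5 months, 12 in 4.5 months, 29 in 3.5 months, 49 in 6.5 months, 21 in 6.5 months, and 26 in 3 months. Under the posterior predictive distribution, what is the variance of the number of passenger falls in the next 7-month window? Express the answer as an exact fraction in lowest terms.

608608/16641

Total count: 19 + 10 + 60 + 23 + 23 + 12 + 29 + 49 + 21 + 26 = 272.
Total exposure: 5 + 3.5 + 7 + 3 + 5 + 4.5 + 3.5 + 6.5 + 6.5 + 3 = 47.5 months.
By Gamma–Poisson conjugacy, the posterior is Gamma(α + Σx, β + Σt) = Gamma(32 + 272, 17 + 47.5) = Gamma(304, 129/2).
The posterior predictive for a window of length T is Negative Binomial with variance T·α'·(β'+T)/β'² = 7·304·(143/2)/(16641/4) = 608608/16641.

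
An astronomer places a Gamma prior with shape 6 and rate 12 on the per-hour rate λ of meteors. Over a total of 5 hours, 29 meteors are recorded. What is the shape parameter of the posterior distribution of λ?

35

Total count 29 over total exposure 5 hours.
Conjugate update: add total count to the shape and total exposure to the rate, giving Gamma(35, 17).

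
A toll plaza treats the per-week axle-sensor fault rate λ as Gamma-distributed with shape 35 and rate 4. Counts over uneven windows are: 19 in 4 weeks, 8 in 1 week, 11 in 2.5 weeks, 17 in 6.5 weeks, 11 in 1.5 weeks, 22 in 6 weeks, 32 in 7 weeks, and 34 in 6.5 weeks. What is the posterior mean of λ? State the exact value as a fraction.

Total count: 19 + 8 + 11 + 17 + 11 + 22 + 32 + 34 = 154.
Total exposure: 4 + 1 + 2.5 + 6.5 + 1.5 + 6 + 7 + 6.5 = 35 weeks.
The Gamma prior is conjugate for the Poisson rate, so λ | data ~ Gamma(35+154, 4+35) = Gamma(189, 39).
Posterior mean = α'/β' = 189/39 = 63/13.

63/13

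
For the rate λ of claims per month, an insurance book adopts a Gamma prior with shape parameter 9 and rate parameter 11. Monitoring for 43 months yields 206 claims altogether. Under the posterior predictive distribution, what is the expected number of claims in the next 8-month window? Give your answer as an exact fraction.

860/27

Total count 206 over total exposure 43 months.
Gamma(α, β) with Poisson data over total exposure Σt gives posterior Gamma(α+Σx, β+Σt) = Gamma(215, 54).
Predictive mean over an 8-month window = T·E[λ|data] = 8·215/54 = 860/27.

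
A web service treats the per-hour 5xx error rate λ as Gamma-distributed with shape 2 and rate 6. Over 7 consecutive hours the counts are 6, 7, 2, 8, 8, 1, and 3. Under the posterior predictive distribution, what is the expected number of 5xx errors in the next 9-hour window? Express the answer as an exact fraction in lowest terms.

Total count: 6 + 7 + 2 + 8 + 8 + 1 + 3 = 35.
Total exposure: 7 hours.
Gamma(α, β) with Poisson data over total exposure Σt gives posterior Gamma(α+Σx, β+Σt) = Gamma(37, 13).
Predictive mean over a 9-hour window = T·E[λ|data] = 9·37/13 = 333/13.

333/13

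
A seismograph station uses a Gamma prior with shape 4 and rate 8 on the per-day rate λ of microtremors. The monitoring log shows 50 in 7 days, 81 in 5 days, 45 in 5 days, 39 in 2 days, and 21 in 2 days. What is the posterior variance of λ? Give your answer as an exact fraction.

Total count: 50 + 81 + 45 + 39 + 21 = 236.
Total exposure: 7 + 5 + 5 + 2 + 2 = 21 days.
Posterior: α' = 4 + 236 = 240, β' = 8 + 21 = 29.
Posterior variance = α'/β'² = 240/841.

240/841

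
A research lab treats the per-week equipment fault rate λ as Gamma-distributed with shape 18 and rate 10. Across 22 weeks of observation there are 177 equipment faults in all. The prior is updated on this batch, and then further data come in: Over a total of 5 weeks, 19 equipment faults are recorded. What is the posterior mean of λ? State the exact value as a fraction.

214/37

Total count 177 over total exposure 22 weeks.
After the first batch: Gamma(18 + 177, 10 + 22) = Gamma(195, 32).
Total count 19 over total exposure 5 weeks.
After the second batch: Gamma(195 + 19, 32 + 5) = Gamma(214, 37).
Posterior mean = α'/β' = 214/37.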